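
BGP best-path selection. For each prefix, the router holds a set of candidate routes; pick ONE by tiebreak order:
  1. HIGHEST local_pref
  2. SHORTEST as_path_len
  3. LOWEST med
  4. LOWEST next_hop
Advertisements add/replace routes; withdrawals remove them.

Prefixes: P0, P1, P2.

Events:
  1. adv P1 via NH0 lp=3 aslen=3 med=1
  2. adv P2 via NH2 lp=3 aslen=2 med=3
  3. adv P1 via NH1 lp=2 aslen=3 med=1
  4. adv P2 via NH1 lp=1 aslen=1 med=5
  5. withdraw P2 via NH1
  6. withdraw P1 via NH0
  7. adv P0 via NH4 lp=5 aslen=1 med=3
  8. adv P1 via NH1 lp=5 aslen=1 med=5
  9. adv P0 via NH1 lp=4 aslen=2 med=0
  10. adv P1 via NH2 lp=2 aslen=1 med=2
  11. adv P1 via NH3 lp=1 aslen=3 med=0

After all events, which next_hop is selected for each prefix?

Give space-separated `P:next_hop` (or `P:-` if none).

Op 1: best P0=- P1=NH0 P2=-
Op 2: best P0=- P1=NH0 P2=NH2
Op 3: best P0=- P1=NH0 P2=NH2
Op 4: best P0=- P1=NH0 P2=NH2
Op 5: best P0=- P1=NH0 P2=NH2
Op 6: best P0=- P1=NH1 P2=NH2
Op 7: best P0=NH4 P1=NH1 P2=NH2
Op 8: best P0=NH4 P1=NH1 P2=NH2
Op 9: best P0=NH4 P1=NH1 P2=NH2
Op 10: best P0=NH4 P1=NH1 P2=NH2
Op 11: best P0=NH4 P1=NH1 P2=NH2

Answer: P0:NH4 P1:NH1 P2:NH2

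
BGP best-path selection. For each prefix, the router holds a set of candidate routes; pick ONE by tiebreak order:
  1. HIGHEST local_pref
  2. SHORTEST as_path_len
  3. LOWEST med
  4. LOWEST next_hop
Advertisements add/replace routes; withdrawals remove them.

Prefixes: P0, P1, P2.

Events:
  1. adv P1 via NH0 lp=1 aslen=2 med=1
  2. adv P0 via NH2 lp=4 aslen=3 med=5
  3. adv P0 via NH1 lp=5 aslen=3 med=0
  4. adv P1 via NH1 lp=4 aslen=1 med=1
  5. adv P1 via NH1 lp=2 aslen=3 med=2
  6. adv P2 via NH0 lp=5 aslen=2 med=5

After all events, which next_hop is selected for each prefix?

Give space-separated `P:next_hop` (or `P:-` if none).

Answer: P0:NH1 P1:NH1 P2:NH0

Derivation:
Op 1: best P0=- P1=NH0 P2=-
Op 2: best P0=NH2 P1=NH0 P2=-
Op 3: best P0=NH1 P1=NH0 P2=-
Op 4: best P0=NH1 P1=NH1 P2=-
Op 5: best P0=NH1 P1=NH1 P2=-
Op 6: best P0=NH1 P1=NH1 P2=NH0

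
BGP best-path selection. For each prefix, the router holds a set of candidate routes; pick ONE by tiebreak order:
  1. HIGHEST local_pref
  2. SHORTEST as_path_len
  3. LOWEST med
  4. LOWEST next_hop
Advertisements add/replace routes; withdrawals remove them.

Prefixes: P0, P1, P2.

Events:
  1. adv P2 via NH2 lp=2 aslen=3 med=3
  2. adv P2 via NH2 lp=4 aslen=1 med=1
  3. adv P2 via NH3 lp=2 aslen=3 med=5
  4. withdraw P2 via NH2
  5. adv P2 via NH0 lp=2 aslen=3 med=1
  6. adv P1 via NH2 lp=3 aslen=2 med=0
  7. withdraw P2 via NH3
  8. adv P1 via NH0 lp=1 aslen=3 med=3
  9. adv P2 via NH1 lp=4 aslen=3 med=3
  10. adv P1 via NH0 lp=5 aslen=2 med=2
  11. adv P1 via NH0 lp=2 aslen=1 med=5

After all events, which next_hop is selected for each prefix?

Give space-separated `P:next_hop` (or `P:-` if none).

Answer: P0:- P1:NH2 P2:NH1

Derivation:
Op 1: best P0=- P1=- P2=NH2
Op 2: best P0=- P1=- P2=NH2
Op 3: best P0=- P1=- P2=NH2
Op 4: best P0=- P1=- P2=NH3
Op 5: best P0=- P1=- P2=NH0
Op 6: best P0=- P1=NH2 P2=NH0
Op 7: best P0=- P1=NH2 P2=NH0
Op 8: best P0=- P1=NH2 P2=NH0
Op 9: best P0=- P1=NH2 P2=NH1
Op 10: best P0=- P1=NH0 P2=NH1
Op 11: best P0=- P1=NH2 P2=NH1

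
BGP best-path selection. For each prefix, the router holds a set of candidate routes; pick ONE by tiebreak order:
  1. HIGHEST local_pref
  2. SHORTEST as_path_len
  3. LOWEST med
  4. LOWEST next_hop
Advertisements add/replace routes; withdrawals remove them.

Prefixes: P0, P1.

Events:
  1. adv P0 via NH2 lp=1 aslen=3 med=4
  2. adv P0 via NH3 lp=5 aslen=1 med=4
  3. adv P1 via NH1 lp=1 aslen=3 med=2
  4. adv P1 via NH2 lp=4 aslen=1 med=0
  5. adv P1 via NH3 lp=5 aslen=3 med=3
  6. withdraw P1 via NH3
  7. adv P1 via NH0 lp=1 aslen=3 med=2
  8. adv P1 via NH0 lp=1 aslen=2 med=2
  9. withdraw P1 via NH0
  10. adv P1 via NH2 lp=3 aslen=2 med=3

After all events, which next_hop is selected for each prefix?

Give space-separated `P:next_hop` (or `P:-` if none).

Op 1: best P0=NH2 P1=-
Op 2: best P0=NH3 P1=-
Op 3: best P0=NH3 P1=NH1
Op 4: best P0=NH3 P1=NH2
Op 5: best P0=NH3 P1=NH3
Op 6: best P0=NH3 P1=NH2
Op 7: best P0=NH3 P1=NH2
Op 8: best P0=NH3 P1=NH2
Op 9: best P0=NH3 P1=NH2
Op 10: best P0=NH3 P1=NH2

Answer: P0:NH3 P1:NH2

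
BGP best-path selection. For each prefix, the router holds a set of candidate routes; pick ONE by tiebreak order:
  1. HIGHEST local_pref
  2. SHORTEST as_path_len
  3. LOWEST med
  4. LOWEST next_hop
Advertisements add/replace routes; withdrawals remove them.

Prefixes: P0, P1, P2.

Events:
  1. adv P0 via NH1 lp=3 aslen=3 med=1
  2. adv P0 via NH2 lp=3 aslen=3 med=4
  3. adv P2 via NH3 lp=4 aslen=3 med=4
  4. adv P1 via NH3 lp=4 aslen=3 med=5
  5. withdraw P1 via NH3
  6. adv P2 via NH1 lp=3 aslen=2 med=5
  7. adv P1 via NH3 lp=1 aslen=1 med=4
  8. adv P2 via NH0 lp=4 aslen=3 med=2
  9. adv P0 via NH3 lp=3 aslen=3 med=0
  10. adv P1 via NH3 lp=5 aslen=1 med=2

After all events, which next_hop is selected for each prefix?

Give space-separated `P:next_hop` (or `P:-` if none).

Answer: P0:NH3 P1:NH3 P2:NH0

Derivation:
Op 1: best P0=NH1 P1=- P2=-
Op 2: best P0=NH1 P1=- P2=-
Op 3: best P0=NH1 P1=- P2=NH3
Op 4: best P0=NH1 P1=NH3 P2=NH3
Op 5: best P0=NH1 P1=- P2=NH3
Op 6: best P0=NH1 P1=- P2=NH3
Op 7: best P0=NH1 P1=NH3 P2=NH3
Op 8: best P0=NH1 P1=NH3 P2=NH0
Op 9: best P0=NH3 P1=NH3 P2=NH0
Op 10: best P0=NH3 P1=NH3 P2=NH0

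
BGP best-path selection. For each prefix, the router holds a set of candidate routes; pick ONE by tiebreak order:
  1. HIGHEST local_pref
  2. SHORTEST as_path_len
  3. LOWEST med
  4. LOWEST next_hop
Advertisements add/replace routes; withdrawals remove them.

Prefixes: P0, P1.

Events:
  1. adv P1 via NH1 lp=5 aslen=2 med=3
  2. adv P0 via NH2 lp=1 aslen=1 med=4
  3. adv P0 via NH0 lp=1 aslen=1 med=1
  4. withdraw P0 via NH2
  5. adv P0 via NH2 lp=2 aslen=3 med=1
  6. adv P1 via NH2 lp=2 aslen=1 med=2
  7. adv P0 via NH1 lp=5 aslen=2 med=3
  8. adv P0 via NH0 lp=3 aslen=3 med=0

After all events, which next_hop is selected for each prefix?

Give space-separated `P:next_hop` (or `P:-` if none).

Op 1: best P0=- P1=NH1
Op 2: best P0=NH2 P1=NH1
Op 3: best P0=NH0 P1=NH1
Op 4: best P0=NH0 P1=NH1
Op 5: best P0=NH2 P1=NH1
Op 6: best P0=NH2 P1=NH1
Op 7: best P0=NH1 P1=NH1
Op 8: best P0=NH1 P1=NH1

Answer: P0:NH1 P1:NH1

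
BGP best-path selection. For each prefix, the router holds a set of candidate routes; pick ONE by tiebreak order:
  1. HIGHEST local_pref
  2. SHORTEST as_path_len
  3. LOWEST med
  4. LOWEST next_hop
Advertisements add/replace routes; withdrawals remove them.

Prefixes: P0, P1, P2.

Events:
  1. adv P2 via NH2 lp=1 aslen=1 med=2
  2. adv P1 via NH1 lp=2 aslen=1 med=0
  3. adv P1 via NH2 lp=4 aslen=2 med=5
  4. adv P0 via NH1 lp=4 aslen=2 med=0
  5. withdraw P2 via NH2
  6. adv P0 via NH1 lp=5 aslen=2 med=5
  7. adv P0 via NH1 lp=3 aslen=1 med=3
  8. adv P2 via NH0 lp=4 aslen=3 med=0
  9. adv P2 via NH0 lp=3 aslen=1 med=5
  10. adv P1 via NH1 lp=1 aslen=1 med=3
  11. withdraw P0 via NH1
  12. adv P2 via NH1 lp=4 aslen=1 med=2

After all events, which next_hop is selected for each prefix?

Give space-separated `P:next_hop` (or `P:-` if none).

Answer: P0:- P1:NH2 P2:NH1

Derivation:
Op 1: best P0=- P1=- P2=NH2
Op 2: best P0=- P1=NH1 P2=NH2
Op 3: best P0=- P1=NH2 P2=NH2
Op 4: best P0=NH1 P1=NH2 P2=NH2
Op 5: best P0=NH1 P1=NH2 P2=-
Op 6: best P0=NH1 P1=NH2 P2=-
Op 7: best P0=NH1 P1=NH2 P2=-
Op 8: best P0=NH1 P1=NH2 P2=NH0
Op 9: best P0=NH1 P1=NH2 P2=NH0
Op 10: best P0=NH1 P1=NH2 P2=NH0
Op 11: best P0=- P1=NH2 P2=NH0
Op 12: best P0=- P1=NH2 P2=NH1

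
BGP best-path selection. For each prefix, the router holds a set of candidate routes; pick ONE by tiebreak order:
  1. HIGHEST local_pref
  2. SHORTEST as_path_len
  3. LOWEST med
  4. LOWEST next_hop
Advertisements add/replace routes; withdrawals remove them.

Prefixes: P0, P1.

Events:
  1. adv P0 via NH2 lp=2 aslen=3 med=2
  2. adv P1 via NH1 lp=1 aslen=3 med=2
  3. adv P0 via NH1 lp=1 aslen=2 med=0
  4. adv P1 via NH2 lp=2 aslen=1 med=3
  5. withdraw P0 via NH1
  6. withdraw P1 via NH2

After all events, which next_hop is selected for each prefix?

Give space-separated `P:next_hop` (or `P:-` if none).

Answer: P0:NH2 P1:NH1

Derivation:
Op 1: best P0=NH2 P1=-
Op 2: best P0=NH2 P1=NH1
Op 3: best P0=NH2 P1=NH1
Op 4: best P0=NH2 P1=NH2
Op 5: best P0=NH2 P1=NH2
Op 6: best P0=NH2 P1=NH1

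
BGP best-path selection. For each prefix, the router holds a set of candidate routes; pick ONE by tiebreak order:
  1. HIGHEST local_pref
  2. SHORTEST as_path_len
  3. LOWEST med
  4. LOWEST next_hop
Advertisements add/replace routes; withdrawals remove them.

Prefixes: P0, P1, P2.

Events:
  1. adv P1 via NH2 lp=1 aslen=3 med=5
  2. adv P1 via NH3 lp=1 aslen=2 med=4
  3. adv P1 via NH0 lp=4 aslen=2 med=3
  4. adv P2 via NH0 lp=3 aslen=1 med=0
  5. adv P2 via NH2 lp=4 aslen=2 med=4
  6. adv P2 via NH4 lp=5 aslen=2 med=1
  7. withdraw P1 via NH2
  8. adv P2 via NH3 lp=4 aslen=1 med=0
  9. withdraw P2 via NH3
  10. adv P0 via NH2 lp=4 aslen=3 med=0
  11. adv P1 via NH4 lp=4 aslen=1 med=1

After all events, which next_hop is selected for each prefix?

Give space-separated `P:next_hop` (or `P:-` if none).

Answer: P0:NH2 P1:NH4 P2:NH4

Derivation:
Op 1: best P0=- P1=NH2 P2=-
Op 2: best P0=- P1=NH3 P2=-
Op 3: best P0=- P1=NH0 P2=-
Op 4: best P0=- P1=NH0 P2=NH0
Op 5: best P0=- P1=NH0 P2=NH2
Op 6: best P0=- P1=NH0 P2=NH4
Op 7: best P0=- P1=NH0 P2=NH4
Op 8: best P0=- P1=NH0 P2=NH4
Op 9: best P0=- P1=NH0 P2=NH4
Op 10: best P0=NH2 P1=NH0 P2=NH4
Op 11: best P0=NH2 P1=NH4 P2=NH4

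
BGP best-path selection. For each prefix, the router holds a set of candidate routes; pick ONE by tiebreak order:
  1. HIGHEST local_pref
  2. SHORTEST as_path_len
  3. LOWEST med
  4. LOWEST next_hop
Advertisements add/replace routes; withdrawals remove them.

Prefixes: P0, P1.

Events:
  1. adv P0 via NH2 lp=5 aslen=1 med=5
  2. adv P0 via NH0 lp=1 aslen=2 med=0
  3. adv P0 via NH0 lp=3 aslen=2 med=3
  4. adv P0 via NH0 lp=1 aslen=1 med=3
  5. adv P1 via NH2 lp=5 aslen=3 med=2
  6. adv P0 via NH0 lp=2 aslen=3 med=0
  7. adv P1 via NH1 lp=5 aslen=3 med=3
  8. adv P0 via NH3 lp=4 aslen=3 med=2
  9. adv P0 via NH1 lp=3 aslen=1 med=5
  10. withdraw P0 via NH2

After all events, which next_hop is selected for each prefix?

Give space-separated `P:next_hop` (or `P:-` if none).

Answer: P0:NH3 P1:NH2

Derivation:
Op 1: best P0=NH2 P1=-
Op 2: best P0=NH2 P1=-
Op 3: best P0=NH2 P1=-
Op 4: best P0=NH2 P1=-
Op 5: best P0=NH2 P1=NH2
Op 6: best P0=NH2 P1=NH2
Op 7: best P0=NH2 P1=NH2
Op 8: best P0=NH2 P1=NH2
Op 9: best P0=NH2 P1=NH2
Op 10: best P0=NH3 P1=NH2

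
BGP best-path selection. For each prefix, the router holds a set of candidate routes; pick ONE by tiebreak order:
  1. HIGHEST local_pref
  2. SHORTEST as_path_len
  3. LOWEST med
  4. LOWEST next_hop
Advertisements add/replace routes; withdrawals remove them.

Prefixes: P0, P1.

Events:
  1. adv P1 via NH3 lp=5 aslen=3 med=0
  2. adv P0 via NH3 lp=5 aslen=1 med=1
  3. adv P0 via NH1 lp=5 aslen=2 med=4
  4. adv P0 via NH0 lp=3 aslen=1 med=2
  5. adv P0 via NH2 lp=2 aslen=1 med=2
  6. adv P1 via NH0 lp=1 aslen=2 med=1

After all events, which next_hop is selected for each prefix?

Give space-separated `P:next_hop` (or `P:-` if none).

Op 1: best P0=- P1=NH3
Op 2: best P0=NH3 P1=NH3
Op 3: best P0=NH3 P1=NH3
Op 4: best P0=NH3 P1=NH3
Op 5: best P0=NH3 P1=NH3
Op 6: best P0=NH3 P1=NH3

Answer: P0:NH3 P1:NH3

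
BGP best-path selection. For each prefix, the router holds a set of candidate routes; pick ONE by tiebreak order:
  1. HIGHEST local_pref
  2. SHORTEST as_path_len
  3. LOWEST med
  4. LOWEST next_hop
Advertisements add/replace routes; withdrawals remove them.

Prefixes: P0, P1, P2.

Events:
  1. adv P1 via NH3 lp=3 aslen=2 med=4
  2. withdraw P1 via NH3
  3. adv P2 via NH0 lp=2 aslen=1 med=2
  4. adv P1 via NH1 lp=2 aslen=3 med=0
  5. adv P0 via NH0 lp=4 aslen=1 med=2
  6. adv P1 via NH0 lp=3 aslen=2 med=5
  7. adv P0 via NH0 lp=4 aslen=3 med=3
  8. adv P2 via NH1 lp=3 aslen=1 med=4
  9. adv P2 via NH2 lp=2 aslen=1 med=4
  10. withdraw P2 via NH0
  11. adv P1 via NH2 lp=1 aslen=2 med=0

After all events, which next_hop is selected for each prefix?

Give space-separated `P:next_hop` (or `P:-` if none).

Answer: P0:NH0 P1:NH0 P2:NH1

Derivation:
Op 1: best P0=- P1=NH3 P2=-
Op 2: best P0=- P1=- P2=-
Op 3: best P0=- P1=- P2=NH0
Op 4: best P0=- P1=NH1 P2=NH0
Op 5: best P0=NH0 P1=NH1 P2=NH0
Op 6: best P0=NH0 P1=NH0 P2=NH0
Op 7: best P0=NH0 P1=NH0 P2=NH0
Op 8: best P0=NH0 P1=NH0 P2=NH1
Op 9: best P0=NH0 P1=NH0 P2=NH1
Op 10: best P0=NH0 P1=NH0 P2=NH1
Op 11: best P0=NH0 P1=NH0 P2=NH1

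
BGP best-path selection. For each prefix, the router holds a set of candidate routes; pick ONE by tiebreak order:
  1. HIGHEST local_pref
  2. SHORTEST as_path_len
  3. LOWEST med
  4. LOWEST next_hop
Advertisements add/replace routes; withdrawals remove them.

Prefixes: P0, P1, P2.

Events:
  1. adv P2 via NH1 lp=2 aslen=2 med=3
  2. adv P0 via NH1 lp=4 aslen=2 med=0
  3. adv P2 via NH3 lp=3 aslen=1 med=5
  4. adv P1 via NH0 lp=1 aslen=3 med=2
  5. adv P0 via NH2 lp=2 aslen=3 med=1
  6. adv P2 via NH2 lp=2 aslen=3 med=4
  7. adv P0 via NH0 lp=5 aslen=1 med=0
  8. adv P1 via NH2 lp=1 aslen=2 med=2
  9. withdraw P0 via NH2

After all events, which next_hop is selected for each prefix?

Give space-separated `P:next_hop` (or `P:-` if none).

Answer: P0:NH0 P1:NH2 P2:NH3

Derivation:
Op 1: best P0=- P1=- P2=NH1
Op 2: best P0=NH1 P1=- P2=NH1
Op 3: best P0=NH1 P1=- P2=NH3
Op 4: best P0=NH1 P1=NH0 P2=NH3
Op 5: best P0=NH1 P1=NH0 P2=NH3
Op 6: best P0=NH1 P1=NH0 P2=NH3
Op 7: best P0=NH0 P1=NH0 P2=NH3
Op 8: best P0=NH0 P1=NH2 P2=NH3
Op 9: best P0=NH0 P1=NH2 P2=NH3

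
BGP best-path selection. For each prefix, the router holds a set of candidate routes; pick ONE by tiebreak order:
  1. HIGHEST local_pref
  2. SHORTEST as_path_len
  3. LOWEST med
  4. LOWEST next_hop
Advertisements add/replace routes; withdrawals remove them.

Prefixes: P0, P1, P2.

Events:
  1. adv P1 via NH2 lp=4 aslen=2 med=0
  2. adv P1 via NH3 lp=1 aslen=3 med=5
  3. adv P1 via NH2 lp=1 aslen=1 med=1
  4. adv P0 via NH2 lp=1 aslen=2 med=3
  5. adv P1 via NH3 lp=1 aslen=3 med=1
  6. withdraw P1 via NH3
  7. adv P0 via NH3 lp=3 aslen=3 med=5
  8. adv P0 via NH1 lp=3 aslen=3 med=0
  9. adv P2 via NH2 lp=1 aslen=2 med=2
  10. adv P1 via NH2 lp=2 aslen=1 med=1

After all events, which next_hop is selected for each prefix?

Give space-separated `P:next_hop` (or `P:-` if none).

Answer: P0:NH1 P1:NH2 P2:NH2

Derivation:
Op 1: best P0=- P1=NH2 P2=-
Op 2: best P0=- P1=NH2 P2=-
Op 3: best P0=- P1=NH2 P2=-
Op 4: best P0=NH2 P1=NH2 P2=-
Op 5: best P0=NH2 P1=NH2 P2=-
Op 6: best P0=NH2 P1=NH2 P2=-
Op 7: best P0=NH3 P1=NH2 P2=-
Op 8: best P0=NH1 P1=NH2 P2=-
Op 9: best P0=NH1 P1=NH2 P2=NH2
Op 10: best P0=NH1 P1=NH2 P2=NH2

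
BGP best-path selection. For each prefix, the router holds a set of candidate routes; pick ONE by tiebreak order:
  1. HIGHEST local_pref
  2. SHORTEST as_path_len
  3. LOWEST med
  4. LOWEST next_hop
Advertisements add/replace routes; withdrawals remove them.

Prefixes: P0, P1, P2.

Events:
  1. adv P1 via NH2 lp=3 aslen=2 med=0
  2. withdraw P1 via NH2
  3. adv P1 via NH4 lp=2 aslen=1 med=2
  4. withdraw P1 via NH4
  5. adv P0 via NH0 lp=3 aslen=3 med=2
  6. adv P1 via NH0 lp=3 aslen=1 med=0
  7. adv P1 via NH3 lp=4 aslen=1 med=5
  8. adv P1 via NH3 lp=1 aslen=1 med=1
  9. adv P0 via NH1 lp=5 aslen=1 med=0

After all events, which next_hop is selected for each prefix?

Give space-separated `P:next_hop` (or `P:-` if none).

Answer: P0:NH1 P1:NH0 P2:-

Derivation:
Op 1: best P0=- P1=NH2 P2=-
Op 2: best P0=- P1=- P2=-
Op 3: best P0=- P1=NH4 P2=-
Op 4: best P0=- P1=- P2=-
Op 5: best P0=NH0 P1=- P2=-
Op 6: best P0=NH0 P1=NH0 P2=-
Op 7: best P0=NH0 P1=NH3 P2=-
Op 8: best P0=NH0 P1=NH0 P2=-
Op 9: best P0=NH1 P1=NH0 P2=-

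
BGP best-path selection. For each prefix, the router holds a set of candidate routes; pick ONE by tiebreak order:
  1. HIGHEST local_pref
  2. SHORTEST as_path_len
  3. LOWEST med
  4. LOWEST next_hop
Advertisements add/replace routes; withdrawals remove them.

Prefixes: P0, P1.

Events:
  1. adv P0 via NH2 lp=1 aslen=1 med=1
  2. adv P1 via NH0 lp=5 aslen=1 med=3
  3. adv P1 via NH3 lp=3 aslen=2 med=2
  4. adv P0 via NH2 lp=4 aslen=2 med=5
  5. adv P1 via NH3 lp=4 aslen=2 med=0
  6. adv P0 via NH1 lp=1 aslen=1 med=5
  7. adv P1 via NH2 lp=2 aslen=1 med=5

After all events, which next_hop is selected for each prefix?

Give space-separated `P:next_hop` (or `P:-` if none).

Op 1: best P0=NH2 P1=-
Op 2: best P0=NH2 P1=NH0
Op 3: best P0=NH2 P1=NH0
Op 4: best P0=NH2 P1=NH0
Op 5: best P0=NH2 P1=NH0
Op 6: best P0=NH2 P1=NH0
Op 7: best P0=NH2 P1=NH0

Answer: P0:NH2 P1:NH0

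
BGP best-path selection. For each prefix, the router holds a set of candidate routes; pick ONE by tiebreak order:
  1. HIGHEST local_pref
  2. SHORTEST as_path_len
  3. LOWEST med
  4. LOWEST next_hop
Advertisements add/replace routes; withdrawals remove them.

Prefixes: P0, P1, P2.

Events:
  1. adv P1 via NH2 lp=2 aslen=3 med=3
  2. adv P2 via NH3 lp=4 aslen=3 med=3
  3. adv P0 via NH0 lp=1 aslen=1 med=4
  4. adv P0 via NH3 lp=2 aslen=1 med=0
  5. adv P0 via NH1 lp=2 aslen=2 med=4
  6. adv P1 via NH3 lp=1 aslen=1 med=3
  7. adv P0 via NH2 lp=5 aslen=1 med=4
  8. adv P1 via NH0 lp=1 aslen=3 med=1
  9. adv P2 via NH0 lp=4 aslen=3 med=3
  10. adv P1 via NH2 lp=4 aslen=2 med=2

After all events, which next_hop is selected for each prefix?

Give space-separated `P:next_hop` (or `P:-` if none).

Answer: P0:NH2 P1:NH2 P2:NH0

Derivation:
Op 1: best P0=- P1=NH2 P2=-
Op 2: best P0=- P1=NH2 P2=NH3
Op 3: best P0=NH0 P1=NH2 P2=NH3
Op 4: best P0=NH3 P1=NH2 P2=NH3
Op 5: best P0=NH3 P1=NH2 P2=NH3
Op 6: best P0=NH3 P1=NH2 P2=NH3
Op 7: best P0=NH2 P1=NH2 P2=NH3
Op 8: best P0=NH2 P1=NH2 P2=NH3
Op 9: best P0=NH2 P1=NH2 P2=NH0
Op 10: best P0=NH2 P1=NH2 P2=NH0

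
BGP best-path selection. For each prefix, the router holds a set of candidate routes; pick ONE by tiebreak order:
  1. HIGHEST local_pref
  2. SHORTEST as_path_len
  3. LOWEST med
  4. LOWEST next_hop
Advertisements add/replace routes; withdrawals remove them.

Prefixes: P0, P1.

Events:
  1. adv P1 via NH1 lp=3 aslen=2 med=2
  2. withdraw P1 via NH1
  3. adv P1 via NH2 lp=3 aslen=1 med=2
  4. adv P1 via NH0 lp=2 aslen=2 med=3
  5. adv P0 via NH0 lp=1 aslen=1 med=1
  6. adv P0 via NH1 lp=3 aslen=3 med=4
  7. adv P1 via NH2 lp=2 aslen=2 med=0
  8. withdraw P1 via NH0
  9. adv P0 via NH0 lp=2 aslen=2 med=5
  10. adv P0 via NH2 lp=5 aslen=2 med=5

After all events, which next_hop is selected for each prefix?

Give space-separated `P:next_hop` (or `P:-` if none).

Answer: P0:NH2 P1:NH2

Derivation:
Op 1: best P0=- P1=NH1
Op 2: best P0=- P1=-
Op 3: best P0=- P1=NH2
Op 4: best P0=- P1=NH2
Op 5: best P0=NH0 P1=NH2
Op 6: best P0=NH1 P1=NH2
Op 7: best P0=NH1 P1=NH2
Op 8: best P0=NH1 P1=NH2
Op 9: best P0=NH1 P1=NH2
Op 10: best P0=NH2 P1=NH2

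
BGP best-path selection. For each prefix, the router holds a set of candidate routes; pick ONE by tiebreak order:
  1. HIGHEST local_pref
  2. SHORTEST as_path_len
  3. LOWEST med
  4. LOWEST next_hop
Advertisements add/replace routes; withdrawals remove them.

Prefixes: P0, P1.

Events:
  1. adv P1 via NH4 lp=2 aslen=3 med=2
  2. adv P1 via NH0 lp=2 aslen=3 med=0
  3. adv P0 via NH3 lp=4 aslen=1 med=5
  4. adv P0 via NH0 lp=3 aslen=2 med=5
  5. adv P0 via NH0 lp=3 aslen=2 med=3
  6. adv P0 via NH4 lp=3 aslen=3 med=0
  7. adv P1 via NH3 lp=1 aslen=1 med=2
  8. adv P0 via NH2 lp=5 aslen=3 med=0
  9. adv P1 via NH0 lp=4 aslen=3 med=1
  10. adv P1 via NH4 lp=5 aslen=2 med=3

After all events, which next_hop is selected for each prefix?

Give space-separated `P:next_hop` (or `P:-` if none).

Op 1: best P0=- P1=NH4
Op 2: best P0=- P1=NH0
Op 3: best P0=NH3 P1=NH0
Op 4: best P0=NH3 P1=NH0
Op 5: best P0=NH3 P1=NH0
Op 6: best P0=NH3 P1=NH0
Op 7: best P0=NH3 P1=NH0
Op 8: best P0=NH2 P1=NH0
Op 9: best P0=NH2 P1=NH0
Op 10: best P0=NH2 P1=NH4

Answer: P0:NH2 P1:NH4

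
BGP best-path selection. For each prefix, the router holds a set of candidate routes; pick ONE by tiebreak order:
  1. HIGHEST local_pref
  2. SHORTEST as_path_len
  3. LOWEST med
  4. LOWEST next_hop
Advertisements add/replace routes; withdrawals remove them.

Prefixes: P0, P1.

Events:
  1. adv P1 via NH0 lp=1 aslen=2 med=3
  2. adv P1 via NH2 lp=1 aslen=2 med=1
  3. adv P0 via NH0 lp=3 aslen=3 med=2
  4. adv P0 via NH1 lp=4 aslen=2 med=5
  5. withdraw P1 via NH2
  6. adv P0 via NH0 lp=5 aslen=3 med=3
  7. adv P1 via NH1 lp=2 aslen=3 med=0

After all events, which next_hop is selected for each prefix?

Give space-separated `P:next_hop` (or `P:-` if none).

Op 1: best P0=- P1=NH0
Op 2: best P0=- P1=NH2
Op 3: best P0=NH0 P1=NH2
Op 4: best P0=NH1 P1=NH2
Op 5: best P0=NH1 P1=NH0
Op 6: best P0=NH0 P1=NH0
Op 7: best P0=NH0 P1=NH1

Answer: P0:NH0 P1:NH1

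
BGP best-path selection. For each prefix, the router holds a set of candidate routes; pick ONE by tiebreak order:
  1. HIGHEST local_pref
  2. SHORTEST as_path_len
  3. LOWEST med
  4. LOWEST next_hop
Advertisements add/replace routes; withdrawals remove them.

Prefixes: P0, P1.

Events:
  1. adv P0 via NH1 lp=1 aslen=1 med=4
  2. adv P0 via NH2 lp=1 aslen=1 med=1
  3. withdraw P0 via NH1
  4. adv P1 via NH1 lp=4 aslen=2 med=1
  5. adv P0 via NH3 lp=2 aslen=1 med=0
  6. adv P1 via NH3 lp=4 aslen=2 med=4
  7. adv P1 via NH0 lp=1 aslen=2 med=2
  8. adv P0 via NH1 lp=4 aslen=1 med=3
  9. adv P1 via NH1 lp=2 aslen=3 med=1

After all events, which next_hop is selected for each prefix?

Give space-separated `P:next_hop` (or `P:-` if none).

Answer: P0:NH1 P1:NH3

Derivation:
Op 1: best P0=NH1 P1=-
Op 2: best P0=NH2 P1=-
Op 3: best P0=NH2 P1=-
Op 4: best P0=NH2 P1=NH1
Op 5: best P0=NH3 P1=NH1
Op 6: best P0=NH3 P1=NH1
Op 7: best P0=NH3 P1=NH1
Op 8: best P0=NH1 P1=NH1
Op 9: best P0=NH1 P1=NH3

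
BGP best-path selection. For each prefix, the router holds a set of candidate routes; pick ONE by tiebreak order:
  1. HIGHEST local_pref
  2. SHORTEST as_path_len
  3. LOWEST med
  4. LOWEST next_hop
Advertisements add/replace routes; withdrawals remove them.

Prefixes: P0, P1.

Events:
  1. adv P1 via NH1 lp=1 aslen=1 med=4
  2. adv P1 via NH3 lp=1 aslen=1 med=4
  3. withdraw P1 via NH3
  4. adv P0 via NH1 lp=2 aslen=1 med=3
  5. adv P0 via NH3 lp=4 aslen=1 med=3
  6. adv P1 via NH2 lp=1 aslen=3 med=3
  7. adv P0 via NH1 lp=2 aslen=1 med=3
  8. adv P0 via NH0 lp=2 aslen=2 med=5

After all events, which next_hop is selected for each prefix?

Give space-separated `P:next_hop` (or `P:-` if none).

Op 1: best P0=- P1=NH1
Op 2: best P0=- P1=NH1
Op 3: best P0=- P1=NH1
Op 4: best P0=NH1 P1=NH1
Op 5: best P0=NH3 P1=NH1
Op 6: best P0=NH3 P1=NH1
Op 7: best P0=NH3 P1=NH1
Op 8: best P0=NH3 P1=NH1

Answer: P0:NH3 P1:NH1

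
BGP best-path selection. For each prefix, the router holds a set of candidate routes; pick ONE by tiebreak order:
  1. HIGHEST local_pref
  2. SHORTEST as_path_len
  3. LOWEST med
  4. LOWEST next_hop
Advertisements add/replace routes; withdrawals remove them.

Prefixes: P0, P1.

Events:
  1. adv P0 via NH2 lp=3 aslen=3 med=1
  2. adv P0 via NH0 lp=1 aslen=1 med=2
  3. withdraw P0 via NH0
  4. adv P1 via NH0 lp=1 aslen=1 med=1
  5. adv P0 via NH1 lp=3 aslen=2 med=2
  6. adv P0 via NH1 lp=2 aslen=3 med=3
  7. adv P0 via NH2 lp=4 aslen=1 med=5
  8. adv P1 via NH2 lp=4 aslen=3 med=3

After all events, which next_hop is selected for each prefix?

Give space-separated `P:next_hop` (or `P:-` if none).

Op 1: best P0=NH2 P1=-
Op 2: best P0=NH2 P1=-
Op 3: best P0=NH2 P1=-
Op 4: best P0=NH2 P1=NH0
Op 5: best P0=NH1 P1=NH0
Op 6: best P0=NH2 P1=NH0
Op 7: best P0=NH2 P1=NH0
Op 8: best P0=NH2 P1=NH2

Answer: P0:NH2 P1:NH2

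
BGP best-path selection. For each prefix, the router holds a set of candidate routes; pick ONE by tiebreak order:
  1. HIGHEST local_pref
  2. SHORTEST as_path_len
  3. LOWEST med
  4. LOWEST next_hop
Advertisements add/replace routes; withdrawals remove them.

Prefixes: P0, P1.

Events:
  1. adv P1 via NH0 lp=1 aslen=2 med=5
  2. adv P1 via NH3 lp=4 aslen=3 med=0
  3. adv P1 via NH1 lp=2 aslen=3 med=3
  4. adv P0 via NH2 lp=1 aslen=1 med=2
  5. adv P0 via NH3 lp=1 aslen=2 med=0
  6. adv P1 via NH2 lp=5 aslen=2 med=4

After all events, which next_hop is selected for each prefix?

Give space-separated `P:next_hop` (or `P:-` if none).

Op 1: best P0=- P1=NH0
Op 2: best P0=- P1=NH3
Op 3: best P0=- P1=NH3
Op 4: best P0=NH2 P1=NH3
Op 5: best P0=NH2 P1=NH3
Op 6: best P0=NH2 P1=NH2

Answer: P0:NH2 P1:NH2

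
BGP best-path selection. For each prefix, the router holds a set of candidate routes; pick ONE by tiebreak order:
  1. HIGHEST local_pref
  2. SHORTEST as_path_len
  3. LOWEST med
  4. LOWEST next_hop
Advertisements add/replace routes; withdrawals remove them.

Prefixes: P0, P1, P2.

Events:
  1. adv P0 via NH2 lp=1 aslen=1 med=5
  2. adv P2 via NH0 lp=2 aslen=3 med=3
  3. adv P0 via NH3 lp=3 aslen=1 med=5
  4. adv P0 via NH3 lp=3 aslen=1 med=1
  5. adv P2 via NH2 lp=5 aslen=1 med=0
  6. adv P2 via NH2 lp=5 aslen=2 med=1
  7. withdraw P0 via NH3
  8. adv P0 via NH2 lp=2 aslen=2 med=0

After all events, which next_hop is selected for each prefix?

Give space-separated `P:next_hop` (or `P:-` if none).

Op 1: best P0=NH2 P1=- P2=-
Op 2: best P0=NH2 P1=- P2=NH0
Op 3: best P0=NH3 P1=- P2=NH0
Op 4: best P0=NH3 P1=- P2=NH0
Op 5: best P0=NH3 P1=- P2=NH2
Op 6: best P0=NH3 P1=- P2=NH2
Op 7: best P0=NH2 P1=- P2=NH2
Op 8: best P0=NH2 P1=- P2=NH2

Answer: P0:NH2 P1:- P2:NH2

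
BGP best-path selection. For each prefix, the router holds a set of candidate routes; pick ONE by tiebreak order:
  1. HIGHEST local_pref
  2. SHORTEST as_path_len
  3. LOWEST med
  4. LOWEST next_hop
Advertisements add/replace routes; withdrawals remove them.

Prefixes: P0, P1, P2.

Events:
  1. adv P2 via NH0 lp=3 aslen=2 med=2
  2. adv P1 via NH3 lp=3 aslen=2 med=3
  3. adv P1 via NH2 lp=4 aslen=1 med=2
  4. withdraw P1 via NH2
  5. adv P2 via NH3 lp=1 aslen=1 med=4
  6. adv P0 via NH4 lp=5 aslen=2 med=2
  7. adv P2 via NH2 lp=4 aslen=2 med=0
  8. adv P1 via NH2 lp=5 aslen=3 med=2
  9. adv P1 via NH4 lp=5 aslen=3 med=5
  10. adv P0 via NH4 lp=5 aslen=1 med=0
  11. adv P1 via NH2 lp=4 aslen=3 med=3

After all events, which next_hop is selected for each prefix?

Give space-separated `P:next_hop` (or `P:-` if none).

Op 1: best P0=- P1=- P2=NH0
Op 2: best P0=- P1=NH3 P2=NH0
Op 3: best P0=- P1=NH2 P2=NH0
Op 4: best P0=- P1=NH3 P2=NH0
Op 5: best P0=- P1=NH3 P2=NH0
Op 6: best P0=NH4 P1=NH3 P2=NH0
Op 7: best P0=NH4 P1=NH3 P2=NH2
Op 8: best P0=NH4 P1=NH2 P2=NH2
Op 9: best P0=NH4 P1=NH2 P2=NH2
Op 10: best P0=NH4 P1=NH2 P2=NH2
Op 11: best P0=NH4 P1=NH4 P2=NH2

Answer: P0:NH4 P1:NH4 P2:NH2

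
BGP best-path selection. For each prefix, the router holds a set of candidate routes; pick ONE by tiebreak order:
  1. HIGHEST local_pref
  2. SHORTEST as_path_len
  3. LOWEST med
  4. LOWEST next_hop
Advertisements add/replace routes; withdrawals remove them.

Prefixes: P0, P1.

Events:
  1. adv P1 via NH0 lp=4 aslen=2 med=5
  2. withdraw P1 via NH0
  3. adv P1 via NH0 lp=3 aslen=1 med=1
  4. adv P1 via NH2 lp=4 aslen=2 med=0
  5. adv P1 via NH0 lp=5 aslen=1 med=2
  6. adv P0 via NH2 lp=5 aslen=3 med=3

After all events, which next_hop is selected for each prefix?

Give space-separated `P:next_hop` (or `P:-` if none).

Answer: P0:NH2 P1:NH0

Derivation:
Op 1: best P0=- P1=NH0
Op 2: best P0=- P1=-
Op 3: best P0=- P1=NH0
Op 4: best P0=- P1=NH2
Op 5: best P0=- P1=NH0
Op 6: best P0=NH2 P1=NH0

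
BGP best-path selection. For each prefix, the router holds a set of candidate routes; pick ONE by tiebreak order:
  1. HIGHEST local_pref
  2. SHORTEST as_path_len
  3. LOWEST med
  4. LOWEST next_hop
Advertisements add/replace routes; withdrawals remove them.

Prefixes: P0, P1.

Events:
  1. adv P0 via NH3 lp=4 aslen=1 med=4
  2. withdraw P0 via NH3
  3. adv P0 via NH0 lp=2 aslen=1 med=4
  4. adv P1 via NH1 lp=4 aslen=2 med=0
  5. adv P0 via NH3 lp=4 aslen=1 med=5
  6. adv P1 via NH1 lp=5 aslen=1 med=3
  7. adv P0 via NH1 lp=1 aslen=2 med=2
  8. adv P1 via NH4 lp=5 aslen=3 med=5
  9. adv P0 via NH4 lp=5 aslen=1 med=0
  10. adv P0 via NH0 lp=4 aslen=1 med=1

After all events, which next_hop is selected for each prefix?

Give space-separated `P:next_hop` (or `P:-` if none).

Answer: P0:NH4 P1:NH1

Derivation:
Op 1: best P0=NH3 P1=-
Op 2: best P0=- P1=-
Op 3: best P0=NH0 P1=-
Op 4: best P0=NH0 P1=NH1
Op 5: best P0=NH3 P1=NH1
Op 6: best P0=NH3 P1=NH1
Op 7: best P0=NH3 P1=NH1
Op 8: best P0=NH3 P1=NH1
Op 9: best P0=NH4 P1=NH1
Op 10: best P0=NH4 P1=NH1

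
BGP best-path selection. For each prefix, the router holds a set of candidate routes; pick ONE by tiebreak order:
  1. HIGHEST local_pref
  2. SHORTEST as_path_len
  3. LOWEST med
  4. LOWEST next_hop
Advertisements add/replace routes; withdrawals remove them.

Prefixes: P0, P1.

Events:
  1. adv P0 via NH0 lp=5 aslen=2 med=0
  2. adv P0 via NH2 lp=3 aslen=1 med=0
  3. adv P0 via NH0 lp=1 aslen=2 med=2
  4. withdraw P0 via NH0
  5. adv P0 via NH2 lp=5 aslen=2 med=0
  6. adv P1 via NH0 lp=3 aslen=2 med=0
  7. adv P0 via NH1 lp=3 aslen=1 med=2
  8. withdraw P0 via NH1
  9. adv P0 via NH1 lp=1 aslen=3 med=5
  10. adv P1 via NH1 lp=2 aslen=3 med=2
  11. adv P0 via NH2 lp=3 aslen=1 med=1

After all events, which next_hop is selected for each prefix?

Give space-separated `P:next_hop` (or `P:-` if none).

Answer: P0:NH2 P1:NH0

Derivation:
Op 1: best P0=NH0 P1=-
Op 2: best P0=NH0 P1=-
Op 3: best P0=NH2 P1=-
Op 4: best P0=NH2 P1=-
Op 5: best P0=NH2 P1=-
Op 6: best P0=NH2 P1=NH0
Op 7: best P0=NH2 P1=NH0
Op 8: best P0=NH2 P1=NH0
Op 9: best P0=NH2 P1=NH0
Op 10: best P0=NH2 P1=NH0
Op 11: best P0=NH2 P1=NH0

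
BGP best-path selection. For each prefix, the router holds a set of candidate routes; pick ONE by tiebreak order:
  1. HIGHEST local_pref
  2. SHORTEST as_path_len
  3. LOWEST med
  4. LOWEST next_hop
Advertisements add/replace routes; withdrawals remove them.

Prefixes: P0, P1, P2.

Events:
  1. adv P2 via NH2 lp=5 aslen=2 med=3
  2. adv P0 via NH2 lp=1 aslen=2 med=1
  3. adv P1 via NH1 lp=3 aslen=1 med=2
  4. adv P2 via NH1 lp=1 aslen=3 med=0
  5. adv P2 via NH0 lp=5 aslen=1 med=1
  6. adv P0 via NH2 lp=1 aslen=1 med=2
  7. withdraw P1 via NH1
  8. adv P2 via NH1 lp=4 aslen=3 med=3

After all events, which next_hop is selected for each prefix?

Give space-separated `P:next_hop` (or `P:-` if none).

Op 1: best P0=- P1=- P2=NH2
Op 2: best P0=NH2 P1=- P2=NH2
Op 3: best P0=NH2 P1=NH1 P2=NH2
Op 4: best P0=NH2 P1=NH1 P2=NH2
Op 5: best P0=NH2 P1=NH1 P2=NH0
Op 6: best P0=NH2 P1=NH1 P2=NH0
Op 7: best P0=NH2 P1=- P2=NH0
Op 8: best P0=NH2 P1=- P2=NH0

Answer: P0:NH2 P1:- P2:NH0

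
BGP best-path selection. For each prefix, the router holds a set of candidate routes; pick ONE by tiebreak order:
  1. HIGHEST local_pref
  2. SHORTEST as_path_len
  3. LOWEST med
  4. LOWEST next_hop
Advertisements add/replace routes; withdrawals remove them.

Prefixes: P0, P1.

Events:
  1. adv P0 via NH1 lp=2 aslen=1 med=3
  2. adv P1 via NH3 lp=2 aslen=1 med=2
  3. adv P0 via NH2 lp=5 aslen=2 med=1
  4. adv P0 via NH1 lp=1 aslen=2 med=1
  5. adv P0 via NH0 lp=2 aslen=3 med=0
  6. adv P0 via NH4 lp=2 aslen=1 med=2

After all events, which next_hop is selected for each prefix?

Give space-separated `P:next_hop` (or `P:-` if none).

Answer: P0:NH2 P1:NH3

Derivation:
Op 1: best P0=NH1 P1=-
Op 2: best P0=NH1 P1=NH3
Op 3: best P0=NH2 P1=NH3
Op 4: best P0=NH2 P1=NH3
Op 5: best P0=NH2 P1=NH3
Op 6: best P0=NH2 P1=NH3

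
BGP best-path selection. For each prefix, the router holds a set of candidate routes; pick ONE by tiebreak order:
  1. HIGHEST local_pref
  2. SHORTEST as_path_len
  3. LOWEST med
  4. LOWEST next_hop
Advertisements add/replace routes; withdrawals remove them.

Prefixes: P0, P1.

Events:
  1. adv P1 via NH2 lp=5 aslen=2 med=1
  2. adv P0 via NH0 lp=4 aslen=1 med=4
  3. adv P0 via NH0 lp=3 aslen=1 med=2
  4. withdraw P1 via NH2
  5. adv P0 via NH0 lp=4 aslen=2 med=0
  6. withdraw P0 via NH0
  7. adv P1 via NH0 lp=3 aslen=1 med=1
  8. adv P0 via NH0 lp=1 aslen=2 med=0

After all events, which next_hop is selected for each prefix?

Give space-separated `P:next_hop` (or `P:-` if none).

Answer: P0:NH0 P1:NH0

Derivation:
Op 1: best P0=- P1=NH2
Op 2: best P0=NH0 P1=NH2
Op 3: best P0=NH0 P1=NH2
Op 4: best P0=NH0 P1=-
Op 5: best P0=NH0 P1=-
Op 6: best P0=- P1=-
Op 7: best P0=- P1=NH0
Op 8: best P0=NH0 P1=NH0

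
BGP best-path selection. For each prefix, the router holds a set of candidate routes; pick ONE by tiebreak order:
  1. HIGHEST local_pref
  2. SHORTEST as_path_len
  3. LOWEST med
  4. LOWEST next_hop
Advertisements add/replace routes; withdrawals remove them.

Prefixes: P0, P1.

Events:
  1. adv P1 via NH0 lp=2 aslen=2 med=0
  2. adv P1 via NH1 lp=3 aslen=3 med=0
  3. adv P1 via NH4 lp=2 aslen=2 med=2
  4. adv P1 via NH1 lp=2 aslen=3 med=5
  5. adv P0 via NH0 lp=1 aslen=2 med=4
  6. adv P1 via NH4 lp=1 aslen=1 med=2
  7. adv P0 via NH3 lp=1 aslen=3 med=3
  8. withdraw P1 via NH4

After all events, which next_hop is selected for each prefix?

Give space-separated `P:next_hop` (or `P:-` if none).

Answer: P0:NH0 P1:NH0

Derivation:
Op 1: best P0=- P1=NH0
Op 2: best P0=- P1=NH1
Op 3: best P0=- P1=NH1
Op 4: best P0=- P1=NH0
Op 5: best P0=NH0 P1=NH0
Op 6: best P0=NH0 P1=NH0
Op 7: best P0=NH0 P1=NH0
Op 8: best P0=NH0 P1=NH0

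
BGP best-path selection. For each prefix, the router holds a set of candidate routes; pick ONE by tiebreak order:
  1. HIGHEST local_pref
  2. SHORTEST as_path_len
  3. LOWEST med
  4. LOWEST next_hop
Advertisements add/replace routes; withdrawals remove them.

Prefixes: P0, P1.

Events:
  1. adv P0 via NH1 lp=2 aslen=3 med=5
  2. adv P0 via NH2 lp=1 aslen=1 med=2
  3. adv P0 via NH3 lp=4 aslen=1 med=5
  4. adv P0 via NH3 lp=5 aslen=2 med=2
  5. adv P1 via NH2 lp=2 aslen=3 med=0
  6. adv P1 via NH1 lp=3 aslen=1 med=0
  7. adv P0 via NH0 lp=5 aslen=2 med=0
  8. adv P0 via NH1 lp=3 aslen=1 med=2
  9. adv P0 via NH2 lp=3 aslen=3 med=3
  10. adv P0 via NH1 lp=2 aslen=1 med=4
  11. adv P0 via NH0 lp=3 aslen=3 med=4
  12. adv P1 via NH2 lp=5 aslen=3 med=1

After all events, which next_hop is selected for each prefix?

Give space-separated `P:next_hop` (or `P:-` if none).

Answer: P0:NH3 P1:NH2

Derivation:
Op 1: best P0=NH1 P1=-
Op 2: best P0=NH1 P1=-
Op 3: best P0=NH3 P1=-
Op 4: best P0=NH3 P1=-
Op 5: best P0=NH3 P1=NH2
Op 6: best P0=NH3 P1=NH1
Op 7: best P0=NH0 P1=NH1
Op 8: best P0=NH0 P1=NH1
Op 9: best P0=NH0 P1=NH1
Op 10: best P0=NH0 P1=NH1
Op 11: best P0=NH3 P1=NH1
Op 12: best P0=NH3 P1=NH2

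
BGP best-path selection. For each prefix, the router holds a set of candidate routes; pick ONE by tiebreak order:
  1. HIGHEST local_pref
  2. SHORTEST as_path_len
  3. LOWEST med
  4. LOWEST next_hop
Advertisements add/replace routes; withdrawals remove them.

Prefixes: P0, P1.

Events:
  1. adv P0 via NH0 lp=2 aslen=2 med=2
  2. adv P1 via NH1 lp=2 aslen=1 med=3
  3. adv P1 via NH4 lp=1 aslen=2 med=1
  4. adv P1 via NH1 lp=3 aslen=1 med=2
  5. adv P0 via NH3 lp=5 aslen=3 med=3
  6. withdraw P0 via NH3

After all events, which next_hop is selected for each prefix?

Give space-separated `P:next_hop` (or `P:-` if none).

Op 1: best P0=NH0 P1=-
Op 2: best P0=NH0 P1=NH1
Op 3: best P0=NH0 P1=NH1
Op 4: best P0=NH0 P1=NH1
Op 5: best P0=NH3 P1=NH1
Op 6: best P0=NH0 P1=NH1

Answer: P0:NH0 P1:NH1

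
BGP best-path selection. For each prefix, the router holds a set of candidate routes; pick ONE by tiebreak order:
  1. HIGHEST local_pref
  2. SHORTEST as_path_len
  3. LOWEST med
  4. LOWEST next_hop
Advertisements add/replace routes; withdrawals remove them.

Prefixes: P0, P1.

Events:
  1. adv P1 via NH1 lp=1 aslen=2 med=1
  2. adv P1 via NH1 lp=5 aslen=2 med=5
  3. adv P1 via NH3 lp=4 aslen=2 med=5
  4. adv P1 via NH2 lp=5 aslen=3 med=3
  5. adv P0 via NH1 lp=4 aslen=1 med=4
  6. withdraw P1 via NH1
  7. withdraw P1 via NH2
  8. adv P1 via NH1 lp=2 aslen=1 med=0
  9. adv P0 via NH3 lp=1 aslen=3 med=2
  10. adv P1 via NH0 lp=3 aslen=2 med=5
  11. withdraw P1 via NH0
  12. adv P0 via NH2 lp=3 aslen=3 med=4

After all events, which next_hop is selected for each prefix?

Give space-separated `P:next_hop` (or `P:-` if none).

Answer: P0:NH1 P1:NH3

Derivation:
Op 1: best P0=- P1=NH1
Op 2: best P0=- P1=NH1
Op 3: best P0=- P1=NH1
Op 4: best P0=- P1=NH1
Op 5: best P0=NH1 P1=NH1
Op 6: best P0=NH1 P1=NH2
Op 7: best P0=NH1 P1=NH3
Op 8: best P0=NH1 P1=NH3
Op 9: best P0=NH1 P1=NH3
Op 10: best P0=NH1 P1=NH3
Op 11: best P0=NH1 P1=NH3
Op 12: best P0=NH1 P1=NH3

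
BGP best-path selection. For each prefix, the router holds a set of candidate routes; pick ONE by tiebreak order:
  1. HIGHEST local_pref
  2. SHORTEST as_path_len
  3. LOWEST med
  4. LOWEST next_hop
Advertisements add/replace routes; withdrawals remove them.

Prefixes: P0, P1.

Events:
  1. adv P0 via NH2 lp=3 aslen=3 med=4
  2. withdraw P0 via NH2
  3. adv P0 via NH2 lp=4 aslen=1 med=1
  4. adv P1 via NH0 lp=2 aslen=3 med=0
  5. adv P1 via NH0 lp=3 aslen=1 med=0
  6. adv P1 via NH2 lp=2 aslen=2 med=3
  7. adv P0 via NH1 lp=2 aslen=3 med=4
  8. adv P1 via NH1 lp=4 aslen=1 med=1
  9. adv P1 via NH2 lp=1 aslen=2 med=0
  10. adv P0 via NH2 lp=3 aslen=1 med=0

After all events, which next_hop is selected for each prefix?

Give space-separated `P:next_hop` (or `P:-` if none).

Op 1: best P0=NH2 P1=-
Op 2: best P0=- P1=-
Op 3: best P0=NH2 P1=-
Op 4: best P0=NH2 P1=NH0
Op 5: best P0=NH2 P1=NH0
Op 6: best P0=NH2 P1=NH0
Op 7: best P0=NH2 P1=NH0
Op 8: best P0=NH2 P1=NH1
Op 9: best P0=NH2 P1=NH1
Op 10: best P0=NH2 P1=NH1

Answer: P0:NH2 P1:NH1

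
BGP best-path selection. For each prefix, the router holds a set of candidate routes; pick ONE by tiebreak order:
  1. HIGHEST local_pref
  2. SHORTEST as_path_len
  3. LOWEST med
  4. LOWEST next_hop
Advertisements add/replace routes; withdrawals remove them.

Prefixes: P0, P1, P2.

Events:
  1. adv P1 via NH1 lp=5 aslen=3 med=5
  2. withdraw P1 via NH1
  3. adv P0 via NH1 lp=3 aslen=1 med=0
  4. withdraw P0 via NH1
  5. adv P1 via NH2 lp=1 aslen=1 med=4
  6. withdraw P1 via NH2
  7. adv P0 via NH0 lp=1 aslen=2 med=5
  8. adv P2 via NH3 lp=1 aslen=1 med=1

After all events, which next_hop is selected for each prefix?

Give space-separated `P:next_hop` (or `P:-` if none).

Answer: P0:NH0 P1:- P2:NH3

Derivation:
Op 1: best P0=- P1=NH1 P2=-
Op 2: best P0=- P1=- P2=-
Op 3: best P0=NH1 P1=- P2=-
Op 4: best P0=- P1=- P2=-
Op 5: best P0=- P1=NH2 P2=-
Op 6: best P0=- P1=- P2=-
Op 7: best P0=NH0 P1=- P2=-
Op 8: best P0=NH0 P1=- P2=NH3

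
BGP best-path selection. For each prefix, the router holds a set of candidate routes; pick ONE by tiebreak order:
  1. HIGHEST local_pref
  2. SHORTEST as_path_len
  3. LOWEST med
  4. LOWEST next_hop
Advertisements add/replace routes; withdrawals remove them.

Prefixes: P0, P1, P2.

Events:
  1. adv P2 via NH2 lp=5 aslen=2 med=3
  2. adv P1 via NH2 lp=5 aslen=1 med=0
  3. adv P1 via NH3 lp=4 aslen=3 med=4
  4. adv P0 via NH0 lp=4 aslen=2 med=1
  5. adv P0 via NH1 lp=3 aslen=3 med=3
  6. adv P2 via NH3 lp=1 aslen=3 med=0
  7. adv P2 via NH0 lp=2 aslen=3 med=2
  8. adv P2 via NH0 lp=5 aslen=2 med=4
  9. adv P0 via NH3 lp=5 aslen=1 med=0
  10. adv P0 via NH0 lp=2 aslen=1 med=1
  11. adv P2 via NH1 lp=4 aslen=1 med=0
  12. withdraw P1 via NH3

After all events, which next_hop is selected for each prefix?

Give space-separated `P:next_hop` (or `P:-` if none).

Op 1: best P0=- P1=- P2=NH2
Op 2: best P0=- P1=NH2 P2=NH2
Op 3: best P0=- P1=NH2 P2=NH2
Op 4: best P0=NH0 P1=NH2 P2=NH2
Op 5: best P0=NH0 P1=NH2 P2=NH2
Op 6: best P0=NH0 P1=NH2 P2=NH2
Op 7: best P0=NH0 P1=NH2 P2=NH2
Op 8: best P0=NH0 P1=NH2 P2=NH2
Op 9: best P0=NH3 P1=NH2 P2=NH2
Op 10: best P0=NH3 P1=NH2 P2=NH2
Op 11: best P0=NH3 P1=NH2 P2=NH2
Op 12: best P0=NH3 P1=NH2 P2=NH2

Answer: P0:NH3 P1:NH2 P2:NH2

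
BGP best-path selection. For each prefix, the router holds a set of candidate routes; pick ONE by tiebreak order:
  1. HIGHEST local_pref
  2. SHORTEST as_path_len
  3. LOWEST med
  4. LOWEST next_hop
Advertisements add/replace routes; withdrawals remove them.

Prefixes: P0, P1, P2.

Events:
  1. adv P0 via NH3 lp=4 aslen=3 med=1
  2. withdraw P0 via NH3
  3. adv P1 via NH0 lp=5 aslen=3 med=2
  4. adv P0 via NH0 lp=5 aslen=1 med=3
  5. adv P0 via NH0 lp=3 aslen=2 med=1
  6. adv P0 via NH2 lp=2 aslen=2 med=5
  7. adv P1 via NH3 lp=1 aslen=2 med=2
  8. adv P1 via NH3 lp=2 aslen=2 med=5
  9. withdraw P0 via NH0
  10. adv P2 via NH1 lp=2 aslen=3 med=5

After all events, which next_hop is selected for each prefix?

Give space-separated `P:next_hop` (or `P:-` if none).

Answer: P0:NH2 P1:NH0 P2:NH1

Derivation:
Op 1: best P0=NH3 P1=- P2=-
Op 2: best P0=- P1=- P2=-
Op 3: best P0=- P1=NH0 P2=-
Op 4: best P0=NH0 P1=NH0 P2=-
Op 5: best P0=NH0 P1=NH0 P2=-
Op 6: best P0=NH0 P1=NH0 P2=-
Op 7: best P0=NH0 P1=NH0 P2=-
Op 8: best P0=NH0 P1=NH0 P2=-
Op 9: best P0=NH2 P1=NH0 P2=-
Op 10: best P0=NH2 P1=NH0 P2=NH1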